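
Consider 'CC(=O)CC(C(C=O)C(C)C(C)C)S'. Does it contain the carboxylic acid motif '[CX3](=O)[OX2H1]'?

No

The pattern [CX3](=O)[OX2H1] describes an sp2 carbon double-bonded to O and single-bonded to an -OH oxygen — a carboxylic acid.
The closest candidate here is an aldehyde (-CHO), but there is no singly-bonded oxygen on the carbonyl carbon. No other fragment satisfies the full query, so there is no match.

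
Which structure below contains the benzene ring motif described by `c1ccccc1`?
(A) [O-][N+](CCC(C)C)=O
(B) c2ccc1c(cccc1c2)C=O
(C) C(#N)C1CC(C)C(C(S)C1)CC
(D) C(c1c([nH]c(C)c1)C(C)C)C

B

c1ccccc1 describes six aromatic carbons in a ring (a benzene ring).
(A) has a methyl group (-CH3) but no six-membered all-carbon aromatic ring is present.
(B) contains the required atom environment, so the pattern matches.
(C) has a methyl group (-CH3) but no six-membered all-carbon aromatic ring is present.
(D) has a methyl group (-CH3) but no six-membered all-carbon aromatic ring is present.
So the answer is (B).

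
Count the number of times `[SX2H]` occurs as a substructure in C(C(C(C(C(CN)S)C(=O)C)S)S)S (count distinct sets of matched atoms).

4

[SX2H] is the SMARTS for a thiol: an aliphatic sulfur with two connections, one being H.
The molecule carries 4 separate instances of a thiol (-SH) meeting every constraint; each maps to a distinct set of atoms, giving 4 matches.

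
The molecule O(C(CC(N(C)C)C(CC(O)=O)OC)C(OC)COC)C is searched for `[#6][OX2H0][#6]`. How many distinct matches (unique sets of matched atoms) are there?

4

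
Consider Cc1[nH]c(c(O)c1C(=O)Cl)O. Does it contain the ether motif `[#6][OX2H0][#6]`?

No

The pattern [#6][OX2H0][#6] describes an aliphatic oxygen bridging two carbons with no H on the oxygen — an ether.
The closest candidate here is a hydroxyl group (-OH), but the oxygen has H1, not H0 bridging two carbons. No other fragment satisfies the full query, so there is no match.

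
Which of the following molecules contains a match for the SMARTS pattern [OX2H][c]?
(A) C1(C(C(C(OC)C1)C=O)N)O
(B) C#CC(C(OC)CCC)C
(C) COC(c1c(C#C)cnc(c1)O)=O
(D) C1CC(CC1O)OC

C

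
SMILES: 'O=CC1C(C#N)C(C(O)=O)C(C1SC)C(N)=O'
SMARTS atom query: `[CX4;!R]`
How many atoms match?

1

The query [CX4;!R] means: aliphatic carbon with four total connections, not in a ring.
Check the 17 heavy atoms by environment: 5× C (X4, in 5-ring) → no; 3× C (X3, acyclic) → no; 3× O (X1, acyclic) → no; 1× N (X3, acyclic) → no; 1× S (X2, acyclic) → no; 1× C (X4, acyclic) → match; 1× C (X2, acyclic) → no; 1× N (X1, acyclic) → no; 1× O (X2, acyclic) → no.
That gives 1 matching atom.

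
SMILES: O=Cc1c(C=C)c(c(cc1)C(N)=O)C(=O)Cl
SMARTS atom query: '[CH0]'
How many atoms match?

The query [CH0] means: aliphatic carbon with no attached hydrogen.
Check the 16 heavy atoms by environment: 2× c (aromatic, H1) → no; 4× c (aromatic, H0) → no; 2× C (H1) → no; 3× O (H0) → no; 1× C (H2) → no; 2× C (H0) → match; 1× N (H2) → no; 1× Cl (H0) → no.
That gives 2 matching atoms.

2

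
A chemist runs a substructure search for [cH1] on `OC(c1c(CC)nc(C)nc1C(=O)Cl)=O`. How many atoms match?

Check the 15 heavy atoms by environment: 2× n (aromatic, H0) → no; 4× c (aromatic, H0) → no; 2× C (H3) → no; 2× C (H0) → no; 2× O (H0) → no; 1× O (H1) → no; 1× Cl (H0) → no; 1× C (H2) → no.
No environment satisfies the query, so 0 matching atoms.

0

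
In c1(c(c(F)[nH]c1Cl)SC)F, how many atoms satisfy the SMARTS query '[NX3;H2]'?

The query [NX3;H2] means: aliphatic N with 3 total connections, two of them H — an -NH2 nitrogen (amine or amide).
Check the 10 heavy atoms by environment: 1× n (aromatic, H1, X3) → no; 4× c (aromatic, H0, X3) → no; 1× Cl (H0, X1) → no; 1× S (H0, X2) → no; 1× C (H3, X4) → no; 2× F (H0, X1) → no.
No environment satisfies the query, so 0 matching atoms.

0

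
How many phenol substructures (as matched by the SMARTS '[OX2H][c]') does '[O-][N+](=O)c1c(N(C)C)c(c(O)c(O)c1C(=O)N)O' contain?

3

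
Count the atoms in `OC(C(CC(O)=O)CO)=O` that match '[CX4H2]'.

The query [CX4H2] means: sp3 carbon (X4) with exactly two hydrogens.
Check the 10 heavy atoms by environment: 2× C (H2, X4) → match; 1× C (H1, X4) → no; 3× O (H1, X2) → no; 2× C (H0, X3) → no; 2× O (H0, X1) → no.
That gives 2 matching atoms.

2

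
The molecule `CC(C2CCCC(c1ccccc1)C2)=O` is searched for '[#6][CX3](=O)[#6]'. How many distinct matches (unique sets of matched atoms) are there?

1

[#6][CX3](=O)[#6] is the SMARTS for a ketone: a carbonyl carbon (no H) flanked by two carbons.
Exactly one fragment in the molecule meets all constraints, giving 1 match.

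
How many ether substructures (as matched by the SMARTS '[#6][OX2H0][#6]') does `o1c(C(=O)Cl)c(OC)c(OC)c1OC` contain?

3

[#6][OX2H0][#6] is the SMARTS for an ether: an aliphatic oxygen bridging two carbons with no H on the oxygen.
The molecule carries 3 separate instances of a methoxy ether (-OCH3) meeting every constraint; each maps to a distinct set of atoms, giving 3 matches.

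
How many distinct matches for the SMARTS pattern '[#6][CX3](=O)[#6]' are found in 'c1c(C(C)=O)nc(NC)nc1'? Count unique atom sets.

1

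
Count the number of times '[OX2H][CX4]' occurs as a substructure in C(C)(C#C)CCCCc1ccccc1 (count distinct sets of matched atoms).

0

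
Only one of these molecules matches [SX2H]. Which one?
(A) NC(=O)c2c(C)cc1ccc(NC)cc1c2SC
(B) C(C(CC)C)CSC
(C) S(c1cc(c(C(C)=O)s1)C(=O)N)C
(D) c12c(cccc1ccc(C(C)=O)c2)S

[SX2H] describes an aliphatic sulfur with two connections, one being H (a thiol).
(A) has a methylthio ether (-SCH3) but the sulfur has H0 (bonded to two carbons), not H1.
(B) has a methylthio ether (-SCH3) but the sulfur has H0 (bonded to two carbons), not H1.
(C) has a methylthio ether (-SCH3) but the sulfur has H0 (bonded to two carbons), not H1.
(D) contains a thiol (-SH), which satisfies every atom and bond constraint.
So the answer is (D).

D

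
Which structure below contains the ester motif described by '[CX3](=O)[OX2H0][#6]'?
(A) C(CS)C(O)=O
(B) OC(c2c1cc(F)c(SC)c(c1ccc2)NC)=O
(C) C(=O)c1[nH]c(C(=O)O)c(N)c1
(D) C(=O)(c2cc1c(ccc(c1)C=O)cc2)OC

[CX3](=O)[OX2H0][#6] describes a carbonyl carbon bonded to an oxygen that is itself bonded to carbon (no H on that O) (an ester).
(A) has a carboxylic acid group (-C(=O)OH) but the singly-bonded O carries H (OX2H1, not H0).
(B) has a carboxylic acid group (-C(=O)OH) but the singly-bonded O carries H (OX2H1, not H0).
(C) has a carboxylic acid group (-C(=O)OH) but the singly-bonded O carries H (OX2H1, not H0).
(D) contains a methyl-ester group (-C(=O)OCH3), which satisfies every atom and bond constraint.
So the answer is (D).

D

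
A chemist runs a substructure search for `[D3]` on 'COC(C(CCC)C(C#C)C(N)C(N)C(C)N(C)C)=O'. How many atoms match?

7

The query [D3] means: atom with exactly three heavy-atom neighbours.
Check the 20 heavy atoms by environment: 3× C (D2) → no; 6× C (D3) → match; 6× C (D1) → no; 1× N (D3) → match; 2× N (D1) → no; 1× O (D1) → no; 1× O (D2) → no.
Summing the matching environments: 6 + 1 = 7 matching atoms.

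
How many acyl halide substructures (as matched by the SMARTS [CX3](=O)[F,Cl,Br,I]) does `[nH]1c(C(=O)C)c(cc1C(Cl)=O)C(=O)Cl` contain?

[CX3](=O)[F,Cl,Br,I] is the SMARTS for an acyl halide: a carbonyl carbon bonded to a halogen.
The molecule carries 2 separate instances of an acyl chloride (-C(=O)Cl) meeting every constraint; each maps to a distinct set of atoms, giving 2 matches.

2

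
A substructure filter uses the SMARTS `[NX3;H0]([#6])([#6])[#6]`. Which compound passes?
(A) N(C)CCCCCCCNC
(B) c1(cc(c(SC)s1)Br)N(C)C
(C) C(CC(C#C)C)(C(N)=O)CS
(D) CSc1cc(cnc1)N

B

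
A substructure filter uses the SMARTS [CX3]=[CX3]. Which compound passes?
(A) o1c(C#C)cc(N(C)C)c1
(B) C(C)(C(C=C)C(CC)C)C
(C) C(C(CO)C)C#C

B

[CX3]=[CX3] describes a non-aromatic C=C double bond between two sp2 carbons (an alkene).
(A) has an ethynyl group (-C#CH) but the C-C bond is a triple bond, not a double bond.
(B) contains a vinyl group (-CH=CH2), which satisfies every atom and bond constraint.
(C) has an ethynyl group (-C#CH) but the C-C bond is a triple bond, not a double bond.
So the answer is (B).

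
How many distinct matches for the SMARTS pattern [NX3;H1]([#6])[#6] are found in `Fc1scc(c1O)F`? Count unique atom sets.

[NX3;H1]([#6])[#6] is the SMARTS for a secondary amine: a trivalent nitrogen with one H, bonded to two carbons.
No fragment in the molecule satisfies every constraint, giving 0 matches.

0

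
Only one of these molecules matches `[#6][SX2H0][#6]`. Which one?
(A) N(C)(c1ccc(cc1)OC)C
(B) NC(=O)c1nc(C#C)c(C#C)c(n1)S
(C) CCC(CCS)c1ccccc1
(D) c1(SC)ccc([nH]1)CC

D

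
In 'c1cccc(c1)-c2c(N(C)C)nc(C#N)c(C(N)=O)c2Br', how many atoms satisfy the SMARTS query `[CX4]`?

2

The query [CX4] means: C with X4: aliphatic carbon with exactly 4 total connections (bonds + H).
Check the 21 heavy atoms by environment: 1× n (aromatic, X2) → no; 11× c (aromatic, X3) → no; 1× Br (X1) → no; 1× C (X2) → no; 1× N (X1) → no; 2× N (X3) → no; 2× C (X4) → match; 1× C (X3) → no; 1× O (X1) → no.
That gives 2 matching atoms.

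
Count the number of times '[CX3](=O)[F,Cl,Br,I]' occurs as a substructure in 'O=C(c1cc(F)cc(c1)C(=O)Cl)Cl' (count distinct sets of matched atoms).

[CX3](=O)[F,Cl,Br,I] is the SMARTS for an acyl halide: a carbonyl carbon bonded to a halogen.
The molecule carries 2 separate instances of an acyl chloride (-C(=O)Cl) meeting every constraint; each maps to a distinct set of atoms, giving 2 matches.

2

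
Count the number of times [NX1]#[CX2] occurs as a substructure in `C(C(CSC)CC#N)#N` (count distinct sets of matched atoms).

2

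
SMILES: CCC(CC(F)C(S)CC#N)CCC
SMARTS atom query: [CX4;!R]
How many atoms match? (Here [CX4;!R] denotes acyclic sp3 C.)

10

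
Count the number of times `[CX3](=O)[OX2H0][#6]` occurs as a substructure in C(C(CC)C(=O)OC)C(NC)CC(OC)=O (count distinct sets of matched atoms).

2

[CX3](=O)[OX2H0][#6] is the SMARTS for an ester: a carbonyl carbon bonded to an oxygen that is itself bonded to carbon (no H on that O).
The molecule carries 2 separate instances of a methyl-ester group (-C(=O)OCH3) meeting every constraint; each maps to a distinct set of atoms, giving 2 matches.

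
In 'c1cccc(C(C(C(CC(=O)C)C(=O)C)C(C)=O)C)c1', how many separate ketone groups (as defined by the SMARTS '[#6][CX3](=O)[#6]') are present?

3

[#6][CX3](=O)[#6] is the SMARTS for a ketone: a carbonyl carbon (no H) flanked by two carbons.
The molecule carries 3 separate instances of an acetyl/ketone group (-C(=O)CH3) meeting every constraint; each maps to a distinct set of atoms, giving 3 matches.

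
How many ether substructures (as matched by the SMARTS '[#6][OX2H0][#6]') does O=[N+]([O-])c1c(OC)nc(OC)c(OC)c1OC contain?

[#6][OX2H0][#6] is the SMARTS for an ether: an aliphatic oxygen bridging two carbons with no H on the oxygen.
The molecule carries 4 separate instances of a methoxy ether (-OCH3) meeting every constraint; each maps to a distinct set of atoms, giving 4 matches.

4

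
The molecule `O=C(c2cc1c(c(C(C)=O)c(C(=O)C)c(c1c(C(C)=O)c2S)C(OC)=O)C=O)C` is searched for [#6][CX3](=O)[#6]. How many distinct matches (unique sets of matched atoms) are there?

4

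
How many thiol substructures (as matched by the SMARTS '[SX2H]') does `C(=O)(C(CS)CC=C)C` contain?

1

[SX2H] is the SMARTS for a thiol: an aliphatic sulfur with two connections, one being H.
Exactly one fragment in the molecule meets all constraints, giving 1 match.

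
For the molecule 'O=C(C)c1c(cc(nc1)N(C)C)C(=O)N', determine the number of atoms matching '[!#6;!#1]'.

5

The query [!#6;!#1] means: not carbon and not hydrogen — any heteroatom.
Check the 15 heavy atoms by environment: 1× n (aromatic) → match; 5× c (aromatic) → no; 2× N → match; 5× C → no; 2× O → match.
Summing the matching environments: 1 + 2 + 2 = 5 matching atoms.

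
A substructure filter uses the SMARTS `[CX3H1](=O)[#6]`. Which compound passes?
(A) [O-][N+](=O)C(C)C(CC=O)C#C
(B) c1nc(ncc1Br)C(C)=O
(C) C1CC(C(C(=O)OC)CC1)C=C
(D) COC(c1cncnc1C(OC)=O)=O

A

[CX3H1](=O)[#6] describes an sp2 carbon with one H, double-bonded to O and single-bonded to carbon (an aldehyde).
(A) contains an aldehyde (-CHO), which satisfies every atom and bond constraint.
(B) has an acetyl/ketone group (-C(=O)CH3) but the carbonyl carbon has H0 (two carbon neighbours), not H1.
(C) has a methyl-ester group (-C(=O)OCH3) but the carbonyl carbon has H0, not H1.
(D) has a methyl-ester group (-C(=O)OCH3) but the carbonyl carbon has H0, not H1.
So the answer is (A).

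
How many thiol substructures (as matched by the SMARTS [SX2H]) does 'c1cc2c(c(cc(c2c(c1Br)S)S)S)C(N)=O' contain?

3

[SX2H] is the SMARTS for a thiol: an aliphatic sulfur with two connections, one being H.
The molecule carries 3 separate instances of a thiol (-SH) meeting every constraint; each maps to a distinct set of atoms, giving 3 matches.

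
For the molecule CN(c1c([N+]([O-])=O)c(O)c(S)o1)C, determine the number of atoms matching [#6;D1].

Check the 13 heavy atoms by environment: 1× o (aromatic, D2) → no; 4× c (aromatic, D3) → no; 2× O (D1) → no; 1× S (D1) → no; 1× N (D3) → no; 2× C (D1) → match; 1× N (charge +1, D3) → no; 1× O (charge -1, D1) → no.
That gives 2 matching atoms.

2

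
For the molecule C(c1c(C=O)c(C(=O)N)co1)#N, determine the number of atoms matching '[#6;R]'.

4

The query [#6;R] means: carbon that is part of a ring.
Check the 12 heavy atoms by environment: 1× o (aromatic, in 5-ring) → no; 4× c (aromatic, in 5-ring) → match; 3× C (acyclic) → no; 2× O (acyclic) → no; 2× N (acyclic) → no.
That gives 4 matching atoms.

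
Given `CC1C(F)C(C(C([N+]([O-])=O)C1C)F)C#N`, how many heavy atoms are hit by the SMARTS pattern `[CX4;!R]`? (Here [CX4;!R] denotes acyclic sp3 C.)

2

Check the 15 heavy atoms by environment: 6× C (X4, in 6-ring) → no; 1× N (charge +1, X3, acyclic) → no; 1× O (charge -1, X1, acyclic) → no; 1× O (X1, acyclic) → no; 2× C (X4, acyclic) → match; 2× F (X1, acyclic) → no; 1× C (X2, acyclic) → no; 1× N (X1, acyclic) → no.
That gives 2 matching atoms.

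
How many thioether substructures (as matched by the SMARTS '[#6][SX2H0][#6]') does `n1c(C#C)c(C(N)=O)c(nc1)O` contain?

[#6][SX2H0][#6] is the SMARTS for a thioether: an aliphatic sulfur bridging two carbons with no H on the sulfur.
No fragment in the molecule satisfies every constraint, giving 0 matches.

0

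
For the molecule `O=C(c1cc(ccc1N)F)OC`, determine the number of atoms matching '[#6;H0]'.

4

The query [#6;H0] means: any carbon with no attached hydrogen.
Check the 12 heavy atoms by environment: 3× c (aromatic, H0) → match; 3× c (aromatic, H1) → no; 1× C (H0) → match; 2× O (H0) → no; 1× C (H3) → no; 1× F (H0) → no; 1× N (H2) → no.
Summing the matching environments: 3 + 1 = 4 matching atoms.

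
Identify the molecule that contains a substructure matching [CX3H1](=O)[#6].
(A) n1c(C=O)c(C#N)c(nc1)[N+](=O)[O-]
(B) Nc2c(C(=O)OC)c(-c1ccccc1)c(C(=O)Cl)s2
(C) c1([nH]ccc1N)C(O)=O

[CX3H1](=O)[#6] describes an sp2 carbon with one H, double-bonded to O and single-bonded to carbon (an aldehyde).
(A) contains an aldehyde (-CHO), which satisfies every atom and bond constraint.
(B) has a methyl-ester group (-C(=O)OCH3) but the carbonyl carbon has H0, not H1.
(C) has a carboxylic acid group (-C(=O)OH) but the carbonyl carbon has H0 and is bonded to O, not H1.
So the answer is (A).

A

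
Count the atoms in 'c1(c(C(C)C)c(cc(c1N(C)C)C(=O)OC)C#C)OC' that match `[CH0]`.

The query [CH0] means: aliphatic carbon with no attached hydrogen.
Check the 20 heavy atoms by environment: 5× c (aromatic, H0) → no; 1× c (aromatic, H1) → no; 1× N (H0) → no; 6× C (H3) → no; 3× O (H0) → no; 2× C (H0) → match; 2× C (H1) → no.
That gives 2 matching atoms.

2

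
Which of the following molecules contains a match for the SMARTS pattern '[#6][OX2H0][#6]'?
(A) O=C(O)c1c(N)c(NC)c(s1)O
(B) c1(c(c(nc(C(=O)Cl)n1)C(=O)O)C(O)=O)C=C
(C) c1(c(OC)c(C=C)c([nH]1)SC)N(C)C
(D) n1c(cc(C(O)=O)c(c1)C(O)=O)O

C

[#6][OX2H0][#6] describes an aliphatic oxygen bridging two carbons with no H on the oxygen (an ether).
(A) has a carboxylic acid group (-C(=O)OH) but the -OH oxygen has H1; the =O is OX1, not OX2.
(B) has a carboxylic acid group (-C(=O)OH) but the -OH oxygen has H1; the =O is OX1, not OX2.
(C) contains a methoxy ether (-OCH3), which satisfies every atom and bond constraint.
(D) has a carboxylic acid group (-C(=O)OH) but the -OH oxygen has H1; the =O is OX1, not OX2.
So the answer is (C).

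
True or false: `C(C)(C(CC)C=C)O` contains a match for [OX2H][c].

False

The pattern [OX2H][c] describes a hydroxyl oxygen attached to an aromatic carbon — a phenol.
The closest candidate here is a hydroxyl group (-OH), but the -OH is on an aliphatic carbon, not an aromatic c. No other fragment satisfies the full query, so there is no match.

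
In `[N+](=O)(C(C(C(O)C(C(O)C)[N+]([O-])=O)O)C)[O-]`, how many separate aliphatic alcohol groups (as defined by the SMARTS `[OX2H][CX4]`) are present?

[OX2H][CX4] is the SMARTS for an aliphatic alcohol: a hydroxyl oxygen bound to an sp3 (X4) carbon.
The molecule carries 3 separate instances of a hydroxyl group (-OH) meeting every constraint; each maps to a distinct set of atoms, giving 3 matches.

3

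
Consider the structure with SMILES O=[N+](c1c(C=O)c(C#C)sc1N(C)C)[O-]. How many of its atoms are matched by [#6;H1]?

2

The query [#6;H1] means: any carbon bearing exactly one hydrogen.
Check the 15 heavy atoms by environment: 1× s (aromatic, H0) → no; 4× c (aromatic, H0) → no; 1× C (H0) → no; 2× C (H1) → match; 1× N (H0) → no; 2× C (H3) → no; 1× N (charge +1, H0) → no; 1× O (charge -1, H0) → no; 2× O (H0) → no.
That gives 2 matching atoms.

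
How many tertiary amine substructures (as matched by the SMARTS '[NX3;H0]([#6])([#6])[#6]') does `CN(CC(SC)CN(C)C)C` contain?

2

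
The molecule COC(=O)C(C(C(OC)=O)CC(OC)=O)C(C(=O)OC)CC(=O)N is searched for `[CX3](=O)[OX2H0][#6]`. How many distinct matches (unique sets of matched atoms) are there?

4

[CX3](=O)[OX2H0][#6] is the SMARTS for an ester: a carbonyl carbon bonded to an oxygen that is itself bonded to carbon (no H on that O).
The molecule carries 4 separate instances of a methyl-ester group (-C(=O)OCH3) meeting every constraint; each maps to a distinct set of atoms, giving 4 matches.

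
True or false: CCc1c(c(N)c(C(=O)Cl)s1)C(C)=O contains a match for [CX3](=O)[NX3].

False

The pattern [CX3](=O)[NX3] describes a carbonyl carbon bonded to a trivalent nitrogen — an amide.
The closest candidate here is a primary amino group (-NH2), but the -NH2 is not attached to a carbonyl carbon. No other fragment satisfies the full query, so there is no match.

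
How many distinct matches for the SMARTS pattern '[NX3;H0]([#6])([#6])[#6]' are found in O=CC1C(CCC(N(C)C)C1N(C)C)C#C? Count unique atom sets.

2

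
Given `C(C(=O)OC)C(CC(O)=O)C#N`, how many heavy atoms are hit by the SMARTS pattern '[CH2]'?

2

Check the 12 heavy atoms by environment: 2× C (H2) → match; 1× C (H1) → no; 3× C (H0) → no; 1× N (H0) → no; 3× O (H0) → no; 1× C (H3) → no; 1× O (H1) → no.
That gives 2 matching atoms.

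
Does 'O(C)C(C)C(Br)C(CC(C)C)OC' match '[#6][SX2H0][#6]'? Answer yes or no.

No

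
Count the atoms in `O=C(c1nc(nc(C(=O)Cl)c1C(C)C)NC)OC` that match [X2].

The query [X2] means: any atom with exactly two total connections (bonds + H).
Check the 18 heavy atoms by environment: 2× n (aromatic, X2) → match; 4× c (aromatic, X3) → no; 2× C (X3) → no; 2× O (X1) → no; 1× Cl (X1) → no; 1× O (X2) → match; 5× C (X4) → no; 1× N (X3) → no.
Summing the matching environments: 2 + 1 = 3 matching atoms.

3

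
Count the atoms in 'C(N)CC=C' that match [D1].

2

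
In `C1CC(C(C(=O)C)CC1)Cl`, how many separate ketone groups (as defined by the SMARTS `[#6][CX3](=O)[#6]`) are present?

1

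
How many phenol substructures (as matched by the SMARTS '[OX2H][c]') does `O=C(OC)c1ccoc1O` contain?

1

[OX2H][c] is the SMARTS for a phenol: a hydroxyl oxygen attached to an aromatic carbon.
Exactly one fragment in the molecule meets all constraints, giving 1 match.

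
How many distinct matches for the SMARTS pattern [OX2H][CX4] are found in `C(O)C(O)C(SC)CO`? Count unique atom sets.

[OX2H][CX4] is the SMARTS for an aliphatic alcohol: a hydroxyl oxygen bound to an sp3 (X4) carbon.
The molecule carries 3 separate instances of a hydroxyl group (-OH) meeting every constraint; each maps to a distinct set of atoms, giving 3 matches.

3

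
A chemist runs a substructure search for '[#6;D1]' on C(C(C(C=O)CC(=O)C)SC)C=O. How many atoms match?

2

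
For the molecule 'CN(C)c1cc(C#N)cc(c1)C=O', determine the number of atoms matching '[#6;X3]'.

7

The query [#6;X3] means: any carbon (aromatic or not) with three total connections.
Check the 13 heavy atoms by environment: 6× c (aromatic, X3) → match; 1× C (X2) → no; 1× N (X1) → no; 1× N (X3) → no; 2× C (X4) → no; 1× C (X3) → match; 1× O (X1) → no.
Summing the matching environments: 6 + 1 = 7 matching atoms.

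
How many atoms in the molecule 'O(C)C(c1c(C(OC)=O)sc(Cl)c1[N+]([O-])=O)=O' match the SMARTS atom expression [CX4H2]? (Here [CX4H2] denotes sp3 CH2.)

0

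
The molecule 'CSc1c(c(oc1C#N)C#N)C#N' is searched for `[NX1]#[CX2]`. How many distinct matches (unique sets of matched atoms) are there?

[NX1]#[CX2] is the SMARTS for a nitrile: a nitrogen triple-bonded to a two-connected carbon.
The molecule carries 3 separate instances of a nitrile (-C#N) meeting every constraint; each maps to a distinct set of atoms, giving 3 matches.

3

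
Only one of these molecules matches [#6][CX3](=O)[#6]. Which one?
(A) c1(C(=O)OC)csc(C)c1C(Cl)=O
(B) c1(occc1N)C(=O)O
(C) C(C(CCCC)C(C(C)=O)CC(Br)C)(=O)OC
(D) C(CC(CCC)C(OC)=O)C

C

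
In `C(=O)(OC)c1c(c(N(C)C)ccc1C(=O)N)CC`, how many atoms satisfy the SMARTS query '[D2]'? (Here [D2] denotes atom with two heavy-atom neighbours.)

4

The query [D2] means: atom with exactly two heavy-atom neighbours.
Check the 18 heavy atoms by environment: 2× c (aromatic, D2) → match; 4× c (aromatic, D3) → no; 2× C (D3) → no; 2× O (D1) → no; 1× N (D1) → no; 1× O (D2) → match; 4× C (D1) → no; 1× C (D2) → match; 1× N (D3) → no.
Summing the matching environments: 2 + 1 + 1 = 4 matching atoms.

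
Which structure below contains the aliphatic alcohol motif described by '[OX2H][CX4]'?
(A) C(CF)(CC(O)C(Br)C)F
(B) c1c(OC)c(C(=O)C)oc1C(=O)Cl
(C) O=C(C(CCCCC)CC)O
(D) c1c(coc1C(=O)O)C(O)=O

A

[OX2H][CX4] describes a hydroxyl oxygen bound to an sp3 (X4) carbon (an aliphatic alcohol).
(A) contains a hydroxyl group (-OH), which satisfies every atom and bond constraint.
(B) has a methoxy ether (-OCH3) but the oxygen has H0 (ether), not H1.
(C) has a carboxylic acid group (-C(=O)OH) but the -OH is on a CX3 carbonyl carbon, not a CX4 carbon.
(D) has a carboxylic acid group (-C(=O)OH) but the -OH is on a CX3 carbonyl carbon, not a CX4 carbon.
So the answer is (A).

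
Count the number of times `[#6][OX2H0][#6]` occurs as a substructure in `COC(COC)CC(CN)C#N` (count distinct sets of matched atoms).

[#6][OX2H0][#6] is the SMARTS for an ether: an aliphatic oxygen bridging two carbons with no H on the oxygen.
The molecule carries 2 separate instances of a methoxy ether (-OCH3) meeting every constraint; each maps to a distinct set of atoms, giving 2 matches.

2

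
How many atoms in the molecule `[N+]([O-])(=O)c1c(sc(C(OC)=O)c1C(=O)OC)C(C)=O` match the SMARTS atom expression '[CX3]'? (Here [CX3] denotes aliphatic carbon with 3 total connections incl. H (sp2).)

3

Check the 19 heavy atoms by environment: 1× s (aromatic, X2) → no; 4× c (aromatic, X3) → no; 3× C (X3) → match; 4× O (X1) → no; 3× C (X4) → no; 2× O (X2) → no; 1× N (charge +1, X3) → no; 1× O (charge -1, X1) → no.
That gives 3 matching atoms.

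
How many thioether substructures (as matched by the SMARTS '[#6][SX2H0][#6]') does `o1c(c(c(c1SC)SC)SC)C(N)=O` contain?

[#6][SX2H0][#6] is the SMARTS for a thioether: an aliphatic sulfur bridging two carbons with no H on the sulfur.
The molecule carries 3 separate instances of a methylthio ether (-SCH3) meeting every constraint; each maps to a distinct set of atoms, giving 3 matches.

3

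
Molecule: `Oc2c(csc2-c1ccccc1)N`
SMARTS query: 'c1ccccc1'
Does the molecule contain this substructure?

Yes

The pattern c1ccccc1 describes six aromatic carbons in a ring — a benzene ring.
The molecule carries a phenyl ring, whose atoms satisfy every constraint of the query, so the pattern matches.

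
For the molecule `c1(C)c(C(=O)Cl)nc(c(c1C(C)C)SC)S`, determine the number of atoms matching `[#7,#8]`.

The query [#7,#8] means: nitrogen or oxygen (comma = OR).
Check the 16 heavy atoms by environment: 1× n (aromatic) → match; 5× c (aromatic) → no; 6× C → no; 2× S → no; 1× O → match; 1× Cl → no.
Summing the matching environments: 1 + 1 = 2 matching atoms.

2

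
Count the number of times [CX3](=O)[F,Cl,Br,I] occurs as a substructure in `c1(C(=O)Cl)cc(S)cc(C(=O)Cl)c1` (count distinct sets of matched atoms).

2

[CX3](=O)[F,Cl,Br,I] is the SMARTS for an acyl halide: a carbonyl carbon bonded to a halogen.
The molecule carries 2 separate instances of an acyl chloride (-C(=O)Cl) meeting every constraint; each maps to a distinct set of atoms, giving 2 matches.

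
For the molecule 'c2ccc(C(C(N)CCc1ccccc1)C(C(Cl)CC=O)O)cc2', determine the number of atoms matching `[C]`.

8

The query [C] means: uppercase C matches aliphatic (non-aromatic) carbon only.
Check the 24 heavy atoms by environment: 8× C → match; 2× O → no; 1× Cl → no; 12× c (aromatic) → no; 1× N → no.
That gives 8 matching atoms.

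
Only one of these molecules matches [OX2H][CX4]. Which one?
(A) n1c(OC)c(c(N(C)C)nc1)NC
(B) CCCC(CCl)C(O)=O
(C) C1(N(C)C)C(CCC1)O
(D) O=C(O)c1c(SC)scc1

C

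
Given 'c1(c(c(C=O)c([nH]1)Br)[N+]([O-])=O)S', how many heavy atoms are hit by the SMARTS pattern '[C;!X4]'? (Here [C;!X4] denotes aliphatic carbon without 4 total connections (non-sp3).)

1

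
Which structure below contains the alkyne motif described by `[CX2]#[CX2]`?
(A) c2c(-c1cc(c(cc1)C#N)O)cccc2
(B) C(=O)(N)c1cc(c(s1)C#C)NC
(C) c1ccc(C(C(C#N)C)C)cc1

[CX2]#[CX2] describes a carbon-carbon triple bond (an alkyne).
(A) has a nitrile (-C#N) but the triple bond is C#N, not C#C.
(B) contains an ethynyl group (-C#CH), which satisfies every atom and bond constraint.
(C) has a nitrile (-C#N) but the triple bond is C#N, not C#C.
So the answer is (B).

B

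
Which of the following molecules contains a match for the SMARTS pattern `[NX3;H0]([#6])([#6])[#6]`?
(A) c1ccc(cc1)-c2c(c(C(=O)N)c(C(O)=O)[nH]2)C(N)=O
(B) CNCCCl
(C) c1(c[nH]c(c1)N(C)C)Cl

[NX3;H0]([#6])([#6])[#6] describes a trivalent nitrogen with no H, bonded to three carbons (a tertiary amine).
(A) has a primary amide (-C(=O)NH2) but the amide nitrogen has H2 and only one carbon neighbour.
(B) has an N-methylamino group (-NHCH3) but the nitrogen still has one H (H1), not H0.
(C) contains a dimethylamino group (-N(CH3)2), which satisfies every atom and bond constraint.
So the answer is (C).

C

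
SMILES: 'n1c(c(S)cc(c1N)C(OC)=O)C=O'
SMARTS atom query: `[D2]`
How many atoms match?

The query [D2] means: atom with exactly two heavy-atom neighbours.
Check the 14 heavy atoms by environment: 1× n (aromatic, D2) → match; 4× c (aromatic, D3) → no; 1× c (aromatic, D2) → match; 1× C (D3) → no; 2× O (D1) → no; 1× O (D2) → match; 1× C (D1) → no; 1× S (D1) → no; 1× C (D2) → match; 1× N (D1) → no.
Summing the matching environments: 1 + 1 + 1 + 1 = 4 matching atoms.

4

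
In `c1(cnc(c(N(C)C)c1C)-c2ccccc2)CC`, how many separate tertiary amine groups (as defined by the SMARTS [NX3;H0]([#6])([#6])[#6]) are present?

1

[NX3;H0]([#6])([#6])[#6] is the SMARTS for a tertiary amine: a trivalent nitrogen with no H, bonded to three carbons.
Exactly one fragment in the molecule meets all constraints, giving 1 match.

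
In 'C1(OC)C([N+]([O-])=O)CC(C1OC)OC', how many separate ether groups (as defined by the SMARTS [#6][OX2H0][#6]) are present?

[#6][OX2H0][#6] is the SMARTS for an ether: an aliphatic oxygen bridging two carbons with no H on the oxygen.
The molecule carries 3 separate instances of a methoxy ether (-OCH3) meeting every constraint; each maps to a distinct set of atoms, giving 3 matches.

3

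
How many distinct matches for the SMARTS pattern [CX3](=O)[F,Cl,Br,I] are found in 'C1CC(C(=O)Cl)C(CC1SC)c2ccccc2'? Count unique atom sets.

1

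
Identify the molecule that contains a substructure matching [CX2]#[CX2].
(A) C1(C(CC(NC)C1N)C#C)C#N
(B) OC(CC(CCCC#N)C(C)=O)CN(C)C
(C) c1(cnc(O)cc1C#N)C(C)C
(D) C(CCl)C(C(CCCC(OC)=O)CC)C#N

[CX2]#[CX2] describes a carbon-carbon triple bond (an alkyne).
(A) contains an ethynyl group (-C#CH), which satisfies every atom and bond constraint.
(B) has a nitrile (-C#N) but the triple bond is C#N, not C#C.
(C) has a nitrile (-C#N) but the triple bond is C#N, not C#C.
(D) has a nitrile (-C#N) but the triple bond is C#N, not C#C.
So the answer is (A).

A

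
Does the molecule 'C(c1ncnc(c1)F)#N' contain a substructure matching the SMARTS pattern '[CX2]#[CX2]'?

The pattern [CX2]#[CX2] describes a carbon-carbon triple bond — an alkyne.
The closest candidate here is a nitrile (-C#N), but the triple bond is C#N, not C#C. No other fragment satisfies the full query, so there is no match.

No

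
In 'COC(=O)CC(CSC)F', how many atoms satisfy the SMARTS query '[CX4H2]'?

2

Check the 10 heavy atoms by environment: 2× C (H2, X4) → match; 1× C (H1, X4) → no; 1× C (H0, X3) → no; 1× O (H0, X1) → no; 1× O (H0, X2) → no; 2× C (H3, X4) → no; 1× F (H0, X1) → no; 1× S (H0, X2) → no.
That gives 2 matching atoms.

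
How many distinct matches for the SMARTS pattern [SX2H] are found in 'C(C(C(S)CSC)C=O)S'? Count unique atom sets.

2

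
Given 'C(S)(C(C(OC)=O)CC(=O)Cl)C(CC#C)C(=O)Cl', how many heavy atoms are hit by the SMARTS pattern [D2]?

4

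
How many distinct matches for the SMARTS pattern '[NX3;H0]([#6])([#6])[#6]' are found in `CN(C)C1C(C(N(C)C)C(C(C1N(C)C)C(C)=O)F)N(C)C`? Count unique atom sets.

4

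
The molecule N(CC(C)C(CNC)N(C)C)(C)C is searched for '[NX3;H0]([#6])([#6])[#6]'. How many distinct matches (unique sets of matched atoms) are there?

[NX3;H0]([#6])([#6])[#6] is the SMARTS for a tertiary amine: a trivalent nitrogen with no H, bonded to three carbons.
The molecule carries 2 separate instances of a dimethylamino group (-N(CH3)2) meeting every constraint; each maps to a distinct set of atoms, giving 2 matches.

2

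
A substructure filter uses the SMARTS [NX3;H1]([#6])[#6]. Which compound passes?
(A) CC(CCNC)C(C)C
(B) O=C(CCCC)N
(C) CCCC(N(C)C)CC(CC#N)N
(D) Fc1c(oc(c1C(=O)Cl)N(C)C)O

[NX3;H1]([#6])[#6] describes a trivalent nitrogen with one H, bonded to two carbons (a secondary amine).
(A) contains an N-methylamino group (-NHCH3), which satisfies every atom and bond constraint.
(B) has a primary amide (-C(=O)NH2) but the -C(=O)NH2 nitrogen has H2, not H1.
(C) has a dimethylamino group (-N(CH3)2) but the nitrogen has H0, not H1.
(D) has a dimethylamino group (-N(CH3)2) but the nitrogen has H0, not H1.
So the answer is (A).

A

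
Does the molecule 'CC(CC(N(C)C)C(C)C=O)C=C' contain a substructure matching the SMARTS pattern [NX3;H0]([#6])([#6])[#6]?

Yes

The pattern [NX3;H0]([#6])([#6])[#6] describes a trivalent nitrogen with no H, bonded to three carbons — a tertiary amine.
The molecule carries a dimethylamino group (-N(CH3)2), whose atoms satisfy every constraint of the query, so the pattern matches.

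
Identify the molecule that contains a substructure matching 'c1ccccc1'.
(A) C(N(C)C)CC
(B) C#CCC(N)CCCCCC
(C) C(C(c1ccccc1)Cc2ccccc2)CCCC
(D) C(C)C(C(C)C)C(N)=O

c1ccccc1 describes six aromatic carbons in a ring (a benzene ring).
(A) has a methyl group (-CH3) but no six-membered all-carbon aromatic ring is present.
(B) has a methyl group (-CH3) but no six-membered all-carbon aromatic ring is present.
(C) contains a phenyl ring, which satisfies every atom and bond constraint.
(D) has a methyl group (-CH3) but no six-membered all-carbon aromatic ring is present.
So the answer is (C).

C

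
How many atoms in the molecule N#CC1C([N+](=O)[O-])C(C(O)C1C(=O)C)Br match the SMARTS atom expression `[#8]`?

4

The query [#8] means: #8 matches any oxygen atom.
Check the 15 heavy atoms by environment: 8× C → no; 3× O → match; 1× Br → no; 1× N (charge +1) → no; 1× O (charge -1) → match; 1× N → no.
Summing the matching environments: 3 + 1 = 4 matching atoms.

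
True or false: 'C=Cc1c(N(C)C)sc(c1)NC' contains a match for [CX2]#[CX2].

False

The pattern [CX2]#[CX2] describes a carbon-carbon triple bond — an alkyne.
The closest candidate here is a vinyl group (-CH=CH2), but the C=C is a double bond; both carbons are CX3, not CX2. No other fragment satisfies the full query, so there is no match.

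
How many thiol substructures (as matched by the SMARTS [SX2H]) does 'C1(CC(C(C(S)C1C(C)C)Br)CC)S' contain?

[SX2H] is the SMARTS for a thiol: an aliphatic sulfur with two connections, one being H.
The molecule carries 2 separate instances of a thiol (-SH) meeting every constraint; each maps to a distinct set of atoms, giving 2 matches.

2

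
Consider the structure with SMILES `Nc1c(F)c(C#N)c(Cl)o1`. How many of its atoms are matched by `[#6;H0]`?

The query [#6;H0] means: any carbon with no attached hydrogen.
Check the 10 heavy atoms by environment: 1× o (aromatic, H0) → no; 4× c (aromatic, H0) → match; 1× C (H0) → match; 1× N (H0) → no; 1× F (H0) → no; 1× N (H2) → no; 1× Cl (H0) → no.
Summing the matching environments: 4 + 1 = 5 matching atoms.

5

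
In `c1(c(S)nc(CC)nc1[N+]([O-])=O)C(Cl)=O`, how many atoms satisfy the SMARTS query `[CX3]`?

1

The query [CX3] means: C with X3: aliphatic carbon with exactly 3 total connections.
Check the 15 heavy atoms by environment: 2× n (aromatic, X2) → no; 4× c (aromatic, X3) → no; 1× S (X2) → no; 2× C (X4) → no; 1× N (charge +1, X3) → no; 1× O (charge -1, X1) → no; 2× O (X1) → no; 1× C (X3) → match; 1× Cl (X1) → no.
That gives 1 matching atom.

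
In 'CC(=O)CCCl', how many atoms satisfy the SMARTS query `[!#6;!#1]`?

2

Check the 6 heavy atoms by environment: 4× C → no; 1× O → match; 1× Cl → match.
Summing the matching environments: 1 + 1 = 2 matching atoms.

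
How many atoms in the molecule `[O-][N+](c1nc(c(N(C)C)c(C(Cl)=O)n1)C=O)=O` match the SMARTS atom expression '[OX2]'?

0

The query [OX2] means: aliphatic oxygen with two total connections — ether, hydroxyl, or ester single-bond O.
Check the 17 heavy atoms by environment: 2× n (aromatic, X2) → no; 4× c (aromatic, X3) → no; 2× C (X3) → no; 3× O (X1) → no; 1× Cl (X1) → no; 1× N (charge +1, X3) → no; 1× O (charge -1, X1) → no; 1× N (X3) → no; 2× C (X4) → no.
No environment satisfies the query, so 0 matching atoms.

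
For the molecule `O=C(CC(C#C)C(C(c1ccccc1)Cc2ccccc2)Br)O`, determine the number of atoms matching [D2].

The query [D2] means: atom with exactly two heavy-atom neighbours.
Check the 23 heavy atoms by environment: 3× C (D2) → match; 4× C (D3) → no; 2× O (D1) → no; 1× C (D1) → no; 1× Br (D1) → no; 2× c (aromatic, D3) → no; 10× c (aromatic, D2) → match.
Summing the matching environments: 3 + 10 = 13 matching atoms.

13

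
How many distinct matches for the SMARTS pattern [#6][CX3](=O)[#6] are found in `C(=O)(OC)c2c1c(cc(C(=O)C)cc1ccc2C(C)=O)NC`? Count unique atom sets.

[#6][CX3](=O)[#6] is the SMARTS for a ketone: a carbonyl carbon (no H) flanked by two carbons.
The molecule carries 2 separate instances of an acetyl/ketone group (-C(=O)CH3) meeting every constraint; each maps to a distinct set of atoms, giving 2 matches.

2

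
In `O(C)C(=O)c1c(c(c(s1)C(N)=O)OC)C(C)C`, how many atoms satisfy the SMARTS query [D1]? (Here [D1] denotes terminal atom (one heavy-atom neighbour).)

7

The query [D1] means: atom with exactly one heavy-atom neighbour (degree 1).
Check the 17 heavy atoms by environment: 1× s (aromatic, D2) → no; 4× c (aromatic, D3) → no; 3× C (D3) → no; 4× C (D1) → match; 2× O (D2) → no; 2× O (D1) → match; 1× N (D1) → match.
Summing the matching environments: 4 + 2 + 1 = 7 matching atoms.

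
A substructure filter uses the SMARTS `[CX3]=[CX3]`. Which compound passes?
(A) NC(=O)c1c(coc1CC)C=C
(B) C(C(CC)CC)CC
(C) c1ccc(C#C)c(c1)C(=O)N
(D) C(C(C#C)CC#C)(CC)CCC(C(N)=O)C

[CX3]=[CX3] describes a non-aromatic C=C double bond between two sp2 carbons (an alkene).
(A) contains a vinyl group (-CH=CH2), which satisfies every atom and bond constraint.
(B) has an ethyl group (-CH2CH3) but its C-C bond is a single bond between CX4 carbons, not CX3=CX3.
(C) has an ethynyl group (-C#CH) but the C-C bond is a triple bond, not a double bond.
(D) has an ethynyl group (-C#CH) but the C-C bond is a triple bond, not a double bond.
So the answer is (A).

A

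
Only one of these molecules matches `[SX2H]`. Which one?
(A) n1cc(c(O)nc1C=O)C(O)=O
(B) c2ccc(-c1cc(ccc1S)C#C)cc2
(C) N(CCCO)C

[SX2H] describes an aliphatic sulfur with two connections, one being H (a thiol).
(A) has a hydroxyl group (-OH) but it is an -OH, not an -SH.
(B) contains a thiol (-SH), which satisfies every atom and bond constraint.
(C) has a hydroxyl group (-OH) but it is an -OH, not an -SH.
So the answer is (B).

B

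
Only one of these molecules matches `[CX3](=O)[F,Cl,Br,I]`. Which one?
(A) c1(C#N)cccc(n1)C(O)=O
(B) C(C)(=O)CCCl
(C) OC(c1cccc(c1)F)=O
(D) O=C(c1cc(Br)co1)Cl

D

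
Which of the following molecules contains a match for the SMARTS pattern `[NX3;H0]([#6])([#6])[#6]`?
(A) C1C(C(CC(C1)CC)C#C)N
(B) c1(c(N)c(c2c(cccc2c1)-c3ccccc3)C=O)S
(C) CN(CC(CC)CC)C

C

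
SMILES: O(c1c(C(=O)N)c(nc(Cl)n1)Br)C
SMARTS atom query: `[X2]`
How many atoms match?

Check the 13 heavy atoms by environment: 2× n (aromatic, X2) → match; 4× c (aromatic, X3) → no; 1× C (X3) → no; 1× O (X1) → no; 1× N (X3) → no; 1× Br (X1) → no; 1× Cl (X1) → no; 1× O (X2) → match; 1× C (X4) → no.
Summing the matching environments: 2 + 1 = 3 matching atoms.

3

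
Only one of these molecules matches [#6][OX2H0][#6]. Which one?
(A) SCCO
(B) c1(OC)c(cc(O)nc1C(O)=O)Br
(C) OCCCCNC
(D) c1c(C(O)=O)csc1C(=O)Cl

[#6][OX2H0][#6] describes an aliphatic oxygen bridging two carbons with no H on the oxygen (an ether).
(A) has a hydroxyl group (-OH) but the oxygen has H1, not H0 bridging two carbons.
(B) contains a methoxy ether (-OCH3), which satisfies every atom and bond constraint.
(C) has a hydroxyl group (-OH) but the oxygen has H1, not H0 bridging two carbons.
(D) has a carboxylic acid group (-C(=O)OH) but the -OH oxygen has H1; the =O is OX1, not OX2.
So the answer is (B).

B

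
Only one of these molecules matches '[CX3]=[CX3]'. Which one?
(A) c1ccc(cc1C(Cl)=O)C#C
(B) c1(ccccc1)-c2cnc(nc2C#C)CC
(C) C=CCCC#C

[CX3]=[CX3] describes a non-aromatic C=C double bond between two sp2 carbons (an alkene).
(A) has an ethynyl group (-C#CH) but the C-C bond is a triple bond, not a double bond.
(B) has an ethyl group (-CH2CH3) but its C-C bond is a single bond between CX4 carbons, not CX3=CX3.
(C) contains a vinyl group (-CH=CH2), which satisfies every atom and bond constraint.
So the answer is (C).

C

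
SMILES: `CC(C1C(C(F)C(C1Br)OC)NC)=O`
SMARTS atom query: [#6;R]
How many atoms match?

The query [#6;R] means: carbon that is part of a ring.
Check the 14 heavy atoms by environment: 5× C (in 5-ring) → match; 1× F (acyclic) → no; 4× C (acyclic) → no; 2× O (acyclic) → no; 1× Br (acyclic) → no; 1× N (acyclic) → no.
That gives 5 matching atoms.

5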